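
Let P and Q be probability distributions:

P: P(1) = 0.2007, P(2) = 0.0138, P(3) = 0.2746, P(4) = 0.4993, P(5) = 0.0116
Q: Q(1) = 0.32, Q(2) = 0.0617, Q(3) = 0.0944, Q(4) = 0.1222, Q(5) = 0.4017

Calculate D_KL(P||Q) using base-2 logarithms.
1.2127 bits

D_KL(P||Q) = Σ P(x) log₂(P(x)/Q(x))

Computing term by term:
  P(1)·log₂(P(1)/Q(1)) = 0.2007·log₂(0.2007/0.32) = -0.13508
  P(2)·log₂(P(2)/Q(2)) = 0.0138·log₂(0.0138/0.0617) = -0.02982
  P(3)·log₂(P(3)/Q(3)) = 0.2746·log₂(0.2746/0.0944) = 0.42301
  P(4)·log₂(P(4)/Q(4)) = 0.4993·log₂(0.4993/0.1222) = 1.01391
  P(5)·log₂(P(5)/Q(5)) = 0.0116·log₂(0.0116/0.4017) = -0.05932

D_KL(P||Q) = -0.13508 - 0.02982 + 0.42301 + 1.01391 - 0.05932 = 1.21270 ≈ 1.2127 bits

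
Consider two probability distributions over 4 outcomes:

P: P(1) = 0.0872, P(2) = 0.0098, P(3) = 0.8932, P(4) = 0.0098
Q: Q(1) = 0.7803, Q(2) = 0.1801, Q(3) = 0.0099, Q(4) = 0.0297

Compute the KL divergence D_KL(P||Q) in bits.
5.4692 bits

D_KL(P||Q) = Σ P(x) log₂(P(x)/Q(x))

Computing term by term:
  P(1)·log₂(P(1)/Q(1)) = 0.0872·log₂(0.0872/0.7803) = -0.27569
  P(2)·log₂(P(2)/Q(2)) = 0.0098·log₂(0.0098/0.1801) = -0.04116
  P(3)·log₂(P(3)/Q(3)) = 0.8932·log₂(0.8932/0.0099) = 5.80170
  P(4)·log₂(P(4)/Q(4)) = 0.0098·log₂(0.0098/0.0297) = -0.01568

D_KL(P||Q) = -0.27569 - 0.04116 + 5.80170 - 0.01568 = 5.46917 ≈ 5.4692 bits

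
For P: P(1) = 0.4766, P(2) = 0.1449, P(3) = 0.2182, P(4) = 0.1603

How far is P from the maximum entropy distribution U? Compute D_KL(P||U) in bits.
0.1840 bits

U(i) = 1/4 for all i

D_KL(P||U) = Σ P(x) log₂(P(x) / (1/4))
           = Σ P(x) log₂(P(x)) + log₂(4)
           = log₂(4) - H(P)

H(P) = -Σ P(x) log₂(P(x)):
  -P(1)·log₂(P(1)) = -(0.4766)·log₂(0.4766) = 0.50956
  -P(2)·log₂(P(2)) = -(0.1449)·log₂(0.1449) = 0.40382
  -P(3)·log₂(P(3)) = -(0.2182)·log₂(0.2182) = 0.47923
  -P(4)·log₂(P(4)) = -(0.1603)·log₂(0.1603) = 0.42338
H(P) = 0.50956 + 0.40382 + 0.47923 + 0.42338 = 1.81599 bits

log₂(4) = 2.00000 bits

D_KL(P||U) = 2.00000 - 1.81599 = 0.18401 ≈ 0.1840 bits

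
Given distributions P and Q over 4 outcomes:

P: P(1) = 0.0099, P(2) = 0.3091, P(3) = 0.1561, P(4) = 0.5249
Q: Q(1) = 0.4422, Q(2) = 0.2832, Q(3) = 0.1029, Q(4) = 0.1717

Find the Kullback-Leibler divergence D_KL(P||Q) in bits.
0.9248 bits

D_KL(P||Q) = Σ P(x) log₂(P(x)/Q(x))

Computing term by term:
  P(1)·log₂(P(1)/Q(1)) = 0.0099·log₂(0.0099/0.4422) = -0.05426
  P(2)·log₂(P(2)/Q(2)) = 0.3091·log₂(0.3091/0.2832) = 0.03902
  P(3)·log₂(P(3)/Q(3)) = 0.1561·log₂(0.1561/0.1029) = 0.09385
  P(4)·log₂(P(4)/Q(4)) = 0.5249·log₂(0.5249/0.1717) = 0.84622

D_KL(P||Q) = -0.05426 + 0.03902 + 0.09385 + 0.84622 = 0.92483 ≈ 0.9248 bits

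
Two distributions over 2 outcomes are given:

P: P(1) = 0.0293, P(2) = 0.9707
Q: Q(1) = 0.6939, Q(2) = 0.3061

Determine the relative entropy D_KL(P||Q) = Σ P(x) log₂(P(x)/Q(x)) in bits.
1.4825 bits

D_KL(P||Q) = Σ P(x) log₂(P(x)/Q(x))

Computing term by term:
  P(1)·log₂(P(1)/Q(1)) = 0.0293·log₂(0.0293/0.6939) = -0.13378
  P(2)·log₂(P(2)/Q(2)) = 0.9707·log₂(0.9707/0.3061) = 1.61624

D_KL(P||Q) = -0.13378 + 1.61624 = 1.48246 ≈ 1.4825 bits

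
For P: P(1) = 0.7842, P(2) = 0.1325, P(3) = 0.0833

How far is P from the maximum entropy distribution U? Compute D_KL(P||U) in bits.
0.6249 bits

U(i) = 1/3 for all i

D_KL(P||U) = Σ P(x) log₂(P(x) / (1/3))
           = Σ P(x) log₂(P(x)) + log₂(3)
           = log₂(3) - H(P)

H(P) = -Σ P(x) log₂(P(x)):
  -P(1)·log₂(P(1)) = -(0.7842)·log₂(0.7842) = 0.27502
  -P(2)·log₂(P(2)) = -(0.1325)·log₂(0.1325) = 0.38636
  -P(3)·log₂(P(3)) = -(0.0833)·log₂(0.0833) = 0.29868
H(P) = 0.27502 + 0.38636 + 0.29868 = 0.96006 bits

log₂(3) = 1.58496 bits

D_KL(P||U) = 1.58496 - 0.96006 = 0.62490 ≈ 0.6249 bits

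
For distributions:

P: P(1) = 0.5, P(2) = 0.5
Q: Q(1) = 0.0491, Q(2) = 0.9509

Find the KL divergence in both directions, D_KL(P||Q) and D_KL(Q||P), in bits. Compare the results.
D_KL(P||Q) = 1.2104 bits, D_KL(Q||P) = 0.7174 bits. D_KL(P||Q) is larger than D_KL(Q||P) by 0.4930 bits; the two directions differ.

D_KL(P||Q) = Σ P(x) log₂(P(x)/Q(x))

Computing term by term:
  P(1)·log₂(P(1)/Q(1)) = 0.5·log₂(0.5/0.0491) = 1.67407
  P(2)·log₂(P(2)/Q(2)) = 0.5·log₂(0.5/0.9509) = -0.46368

D_KL(P||Q) = 1.67407 - 0.46368 = 1.21039 ≈ 1.2104 bits

D_KL(Q||P) = Σ Q(x) log₂(Q(x)/P(x))

Computing term by term:
  Q(1)·log₂(Q(1)/P(1)) = 0.0491·log₂(0.0491/0.5) = -0.16439
  Q(2)·log₂(Q(2)/P(2)) = 0.9509·log₂(0.9509/0.5) = 0.88183

D_KL(Q||P) = -0.16439 + 0.88183 = 0.71744 ≈ 0.7174 bits

These are NOT equal (difference: 0.4930 bits). KL divergence is asymmetric: D_KL(P||Q) ≠ D_KL(Q||P) in general.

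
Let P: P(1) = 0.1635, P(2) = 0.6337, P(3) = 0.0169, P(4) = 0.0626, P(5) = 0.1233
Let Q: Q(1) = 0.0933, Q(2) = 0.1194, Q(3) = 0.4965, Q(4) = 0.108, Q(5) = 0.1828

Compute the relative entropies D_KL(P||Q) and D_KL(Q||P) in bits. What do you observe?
D_KL(P||Q) = 1.4566 bits, D_KL(Q||P) = 2.2471 bits. The two directions give different values (D_KL(Q||P) exceeds D_KL(P||Q) by 0.7905 bits): KL divergence is asymmetric.

D_KL(P||Q) = Σ P(x) log₂(P(x)/Q(x))

Computing term by term:
  P(1)·log₂(P(1)/Q(1)) = 0.1635·log₂(0.1635/0.0933) = 0.13233
  P(2)·log₂(P(2)/Q(2)) = 0.6337·log₂(0.6337/0.1194) = 1.52595
  P(3)·log₂(P(3)/Q(3)) = 0.0169·log₂(0.0169/0.4965) = -0.08242
  P(4)·log₂(P(4)/Q(4)) = 0.0626·log₂(0.0626/0.108) = -0.04925
  P(5)·log₂(P(5)/Q(5)) = 0.1233·log₂(0.1233/0.1828) = -0.07005

D_KL(P||Q) = 0.13233 + 1.52595 - 0.08242 - 0.04925 - 0.07005 = 1.45656 ≈ 1.4566 bits

D_KL(Q||P) = Σ Q(x) log₂(Q(x)/P(x))

Computing term by term:
  Q(1)·log₂(Q(1)/P(1)) = 0.0933·log₂(0.0933/0.1635) = -0.07551
  Q(2)·log₂(Q(2)/P(2)) = 0.1194·log₂(0.1194/0.6337) = -0.28751
  Q(3)·log₂(Q(3)/P(3)) = 0.4965·log₂(0.4965/0.0169) = 2.42128
  Q(4)·log₂(Q(4)/P(4)) = 0.108·log₂(0.108/0.0626) = 0.08497
  Q(5)·log₂(Q(5)/P(5)) = 0.1828·log₂(0.1828/0.1233) = 0.10385

D_KL(Q||P) = -0.07551 - 0.28751 + 2.42128 + 0.08497 + 0.10385 = 2.24708 ≈ 2.2471 bits

These are NOT equal (difference: 0.7905 bits). KL divergence is asymmetric: D_KL(P||Q) ≠ D_KL(Q||P) in general.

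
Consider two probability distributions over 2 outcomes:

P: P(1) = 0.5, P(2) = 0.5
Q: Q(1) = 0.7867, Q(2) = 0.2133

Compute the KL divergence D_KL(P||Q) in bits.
0.2876 bits

D_KL(P||Q) = Σ P(x) log₂(P(x)/Q(x))

Computing term by term:
  P(1)·log₂(P(1)/Q(1)) = 0.5·log₂(0.5/0.7867) = -0.32694
  P(2)·log₂(P(2)/Q(2)) = 0.5·log₂(0.5/0.2133) = 0.61452

D_KL(P||Q) = -0.32694 + 0.61452 = 0.28758 ≈ 0.2876 bits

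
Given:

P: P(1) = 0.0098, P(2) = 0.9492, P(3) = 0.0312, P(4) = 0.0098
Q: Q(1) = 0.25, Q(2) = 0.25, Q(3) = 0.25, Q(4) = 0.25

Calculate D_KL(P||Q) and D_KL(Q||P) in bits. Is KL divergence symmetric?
D_KL(P||Q) = 1.6417 bits, D_KL(Q||P) = 2.6059 bits. No, KL divergence is not symmetric.

D_KL(P||Q) = Σ P(x) log₂(P(x)/Q(x))

Computing term by term:
  P(1)·log₂(P(1)/Q(1)) = 0.0098·log₂(0.0098/0.25) = -0.04580
  P(2)·log₂(P(2)/Q(2)) = 0.9492·log₂(0.9492/0.25) = 1.82700
  P(3)·log₂(P(3)/Q(3)) = 0.0312·log₂(0.0312/0.25) = -0.09367
  P(4)·log₂(P(4)/Q(4)) = 0.0098·log₂(0.0098/0.25) = -0.04580

D_KL(P||Q) = -0.04580 + 1.82700 - 0.09367 - 0.04580 = 1.64173 ≈ 1.6417 bits

D_KL(Q||P) = Σ Q(x) log₂(Q(x)/P(x))

Computing term by term:
  Q(1)·log₂(Q(1)/P(1)) = 0.25·log₂(0.25/0.0098) = 1.16825
  Q(2)·log₂(Q(2)/P(2)) = 0.25·log₂(0.25/0.9492) = -0.48120
  Q(3)·log₂(Q(3)/P(3)) = 0.25·log₂(0.25/0.0312) = 0.75058
  Q(4)·log₂(Q(4)/P(4)) = 0.25·log₂(0.25/0.0098) = 1.16825

D_KL(Q||P) = 1.16825 - 0.48120 + 0.75058 + 1.16825 = 2.60588 ≈ 2.6059 bits

These are NOT equal (difference: 0.9642 bits). KL divergence is asymmetric: D_KL(P||Q) ≠ D_KL(Q||P) in general.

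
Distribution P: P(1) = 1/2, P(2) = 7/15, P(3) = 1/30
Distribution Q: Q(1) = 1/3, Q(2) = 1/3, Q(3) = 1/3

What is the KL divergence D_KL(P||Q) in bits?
0.4083 bits

D_KL(P||Q) = Σ P(x) log₂(P(x)/Q(x))

Computing term by term:
  P(1)·log₂(P(1)/Q(1)) = (1/2)·log₂((1/2)/(1/3)) = 0.29248
  P(2)·log₂(P(2)/Q(2)) = (7/15)·log₂((7/15)/(1/3)) = 0.22653
  P(3)·log₂(P(3)/Q(3)) = (1/30)·log₂((1/30)/(1/3)) = -0.11073

D_KL(P||Q) = 0.29248 + 0.22653 - 0.11073 = 0.40828 ≈ 0.4083 bits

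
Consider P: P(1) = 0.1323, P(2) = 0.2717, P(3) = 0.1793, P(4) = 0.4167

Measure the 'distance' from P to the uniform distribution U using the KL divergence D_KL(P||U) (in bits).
0.1323 bits

U(i) = 1/4 for all i

D_KL(P||U) = Σ P(x) log₂(P(x) / (1/4))
           = Σ P(x) log₂(P(x)) + log₂(4)
           = log₂(4) - H(P)

H(P) = -Σ P(x) log₂(P(x)):
  -P(1)·log₂(P(1)) = -(0.1323)·log₂(0.1323) = 0.38607
  -P(2)·log₂(P(2)) = -(0.2717)·log₂(0.2717) = 0.51077
  -P(3)·log₂(P(3)) = -(0.1793)·log₂(0.1793) = 0.44458
  -P(4)·log₂(P(4)) = -(0.4167)·log₂(0.4167) = 0.52626
H(P) = 0.38607 + 0.51077 + 0.44458 + 0.52626 = 1.86768 bits

log₂(4) = 2.00000 bits

D_KL(P||U) = 2.00000 - 1.86768 = 0.13232 ≈ 0.1323 bits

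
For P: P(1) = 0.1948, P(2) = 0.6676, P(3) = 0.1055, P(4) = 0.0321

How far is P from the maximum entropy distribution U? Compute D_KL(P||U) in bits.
0.6495 bits

U(i) = 1/4 for all i

D_KL(P||U) = Σ P(x) log₂(P(x) / (1/4))
           = Σ P(x) log₂(P(x)) + log₂(4)
           = log₂(4) - H(P)

H(P) = -Σ P(x) log₂(P(x)):
  -P(1)·log₂(P(1)) = -(0.1948)·log₂(0.1948) = 0.45972
  -P(2)·log₂(P(2)) = -(0.6676)·log₂(0.6676) = 0.38917
  -P(3)·log₂(P(3)) = -(0.1055)·log₂(0.1055) = 0.34231
  -P(4)·log₂(P(4)) = -(0.0321)·log₂(0.0321) = 0.15926
H(P) = 0.45972 + 0.38917 + 0.34231 + 0.15926 = 1.35046 bits

log₂(4) = 2.00000 bits

D_KL(P||U) = 2.00000 - 1.35046 = 0.64954 ≈ 0.6495 bits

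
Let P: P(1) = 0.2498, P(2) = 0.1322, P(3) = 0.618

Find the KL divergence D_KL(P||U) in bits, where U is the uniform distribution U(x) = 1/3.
0.2701 bits

U(i) = 1/3 for all i

D_KL(P||U) = Σ P(x) log₂(P(x) / (1/3))
           = Σ P(x) log₂(P(x)) + log₂(3)
           = log₂(3) - H(P)

H(P) = -Σ P(x) log₂(P(x)):
  -P(1)·log₂(P(1)) = -(0.2498)·log₂(0.2498) = 0.49989
  -P(2)·log₂(P(2)) = -(0.1322)·log₂(0.1322) = 0.38592
  -P(3)·log₂(P(3)) = -(0.618)·log₂(0.618) = 0.42909
H(P) = 0.49989 + 0.38592 + 0.42909 = 1.31490 bits

log₂(3) = 1.58496 bits

D_KL(P||U) = 1.58496 - 1.31490 = 0.27006 ≈ 0.2701 bits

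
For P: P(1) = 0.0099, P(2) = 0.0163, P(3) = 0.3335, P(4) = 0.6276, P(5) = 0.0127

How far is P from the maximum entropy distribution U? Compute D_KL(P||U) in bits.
1.1291 bits

U(i) = 1/5 for all i

D_KL(P||U) = Σ P(x) log₂(P(x) / (1/5))
           = Σ P(x) log₂(P(x)) + log₂(5)
           = log₂(5) - H(P)

H(P) = -Σ P(x) log₂(P(x)):
  -P(1)·log₂(P(1)) = -(0.0099)·log₂(0.0099) = 0.06592
  -P(2)·log₂(P(2)) = -(0.0163)·log₂(0.0163) = 0.09681
  -P(3)·log₂(P(3)) = -(0.3335)·log₂(0.3335) = 0.52834
  -P(4)·log₂(P(4)) = -(0.6276)·log₂(0.6276) = 0.42180
  -P(5)·log₂(P(5)) = -(0.0127)·log₂(0.0127) = 0.08000
H(P) = 0.06592 + 0.09681 + 0.52834 + 0.42180 + 0.08000 = 1.19287 bits

log₂(5) = 2.32193 bits

D_KL(P||U) = 2.32193 - 1.19287 = 1.12906 ≈ 1.1291 bits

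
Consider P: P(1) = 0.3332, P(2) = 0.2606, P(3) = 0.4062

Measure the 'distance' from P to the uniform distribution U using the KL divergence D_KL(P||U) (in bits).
0.0231 bits

U(i) = 1/3 for all i

D_KL(P||U) = Σ P(x) log₂(P(x) / (1/3))
           = Σ P(x) log₂(P(x)) + log₂(3)
           = log₂(3) - H(P)

H(P) = -Σ P(x) log₂(P(x)):
  -P(1)·log₂(P(1)) = -(0.3332)·log₂(0.3332) = 0.52830
  -P(2)·log₂(P(2)) = -(0.2606)·log₂(0.2606) = 0.50559
  -P(3)·log₂(P(3)) = -(0.4062)·log₂(0.4062) = 0.52795
H(P) = 0.52830 + 0.50559 + 0.52795 = 1.56184 bits

log₂(3) = 1.58496 bits

D_KL(P||U) = 1.58496 - 1.56184 = 0.02312 ≈ 0.0231 bits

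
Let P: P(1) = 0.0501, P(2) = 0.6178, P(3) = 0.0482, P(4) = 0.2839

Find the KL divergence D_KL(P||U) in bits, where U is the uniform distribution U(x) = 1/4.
0.6278 bits

U(i) = 1/4 for all i

D_KL(P||U) = Σ P(x) log₂(P(x) / (1/4))
           = Σ P(x) log₂(P(x)) + log₂(4)
           = log₂(4) - H(P)

H(P) = -Σ P(x) log₂(P(x)):
  -P(1)·log₂(P(1)) = -(0.0501)·log₂(0.0501) = 0.21638
  -P(2)·log₂(P(2)) = -(0.6178)·log₂(0.6178) = 0.42924
  -P(3)·log₂(P(3)) = -(0.0482)·log₂(0.0482) = 0.21087
  -P(4)·log₂(P(4)) = -(0.2839)·log₂(0.2839) = 0.51572
H(P) = 0.21638 + 0.42924 + 0.21087 + 0.51572 = 1.37221 bits

log₂(4) = 2.00000 bits

D_KL(P||U) = 2.00000 - 1.37221 = 0.62779 ≈ 0.6278 bits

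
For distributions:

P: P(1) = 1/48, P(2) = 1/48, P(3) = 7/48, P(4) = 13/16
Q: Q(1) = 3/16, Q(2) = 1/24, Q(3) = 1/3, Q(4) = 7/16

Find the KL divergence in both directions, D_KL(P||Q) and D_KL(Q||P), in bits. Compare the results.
D_KL(P||Q) = 0.4648 bits, D_KL(Q||P) = 0.6429 bits. D_KL(Q||P) is larger than D_KL(P||Q) by 0.1781 bits; the two directions differ.

D_KL(P||Q) = Σ P(x) log₂(P(x)/Q(x))

Computing term by term:
  P(1)·log₂(P(1)/Q(1)) = (1/48)·log₂((1/48)/(3/16)) = -0.06604
  P(2)·log₂(P(2)/Q(2)) = (1/48)·log₂((1/48)/(1/24)) = -0.02083
  P(3)·log₂(P(3)/Q(3)) = (7/48)·log₂((7/48)/(1/3)) = -0.17393
  P(4)·log₂(P(4)/Q(4)) = (13/16)·log₂((13/16)/(7/16)) = 0.72563

D_KL(P||Q) = -0.06604 - 0.02083 - 0.17393 + 0.72563 = 0.46483 ≈ 0.4648 bits

D_KL(Q||P) = Σ Q(x) log₂(Q(x)/P(x))

Computing term by term:
  Q(1)·log₂(Q(1)/P(1)) = (3/16)·log₂((3/16)/(1/48)) = 0.59436
  Q(2)·log₂(Q(2)/P(2)) = (1/24)·log₂((1/24)/(1/48)) = 0.04167
  Q(3)·log₂(Q(3)/P(3)) = (1/3)·log₂((1/3)/(7/48)) = 0.39755
  Q(4)·log₂(Q(4)/P(4)) = (7/16)·log₂((7/16)/(13/16)) = -0.39072

D_KL(Q||P) = 0.59436 + 0.04167 + 0.39755 - 0.39072 = 0.64286 ≈ 0.6429 bits

These are NOT equal (difference: 0.1781 bits). KL divergence is asymmetric: D_KL(P||Q) ≠ D_KL(Q||P) in general.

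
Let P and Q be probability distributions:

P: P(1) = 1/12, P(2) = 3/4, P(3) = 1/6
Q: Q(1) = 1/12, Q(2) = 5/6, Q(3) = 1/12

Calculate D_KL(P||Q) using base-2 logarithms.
0.0527 bits

D_KL(P||Q) = Σ P(x) log₂(P(x)/Q(x))

Computing term by term:
  P(1)·log₂(P(1)/Q(1)) = (1/12)·log₂((1/12)/(1/12)) = 0.00000
  P(2)·log₂(P(2)/Q(2)) = (3/4)·log₂((3/4)/(5/6)) = -0.11400
  P(3)·log₂(P(3)/Q(3)) = (1/6)·log₂((1/6)/(1/12)) = 0.16667

D_KL(P||Q) = 0.00000 - 0.11400 + 0.16667 = 0.05267 ≈ 0.0527 bits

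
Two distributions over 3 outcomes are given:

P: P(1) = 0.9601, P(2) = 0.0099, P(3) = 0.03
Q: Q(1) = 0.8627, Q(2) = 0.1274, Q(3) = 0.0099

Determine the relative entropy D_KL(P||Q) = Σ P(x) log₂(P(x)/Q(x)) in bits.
0.1597 bits

D_KL(P||Q) = Σ P(x) log₂(P(x)/Q(x))

Computing term by term:
  P(1)·log₂(P(1)/Q(1)) = 0.9601·log₂(0.9601/0.8627) = 0.14817
  P(2)·log₂(P(2)/Q(2)) = 0.0099·log₂(0.0099/0.1274) = -0.03649
  P(3)·log₂(P(3)/Q(3)) = 0.03·log₂(0.03/0.0099) = 0.04798

D_KL(P||Q) = 0.14817 - 0.03649 + 0.04798 = 0.15966 ≈ 0.1597 bits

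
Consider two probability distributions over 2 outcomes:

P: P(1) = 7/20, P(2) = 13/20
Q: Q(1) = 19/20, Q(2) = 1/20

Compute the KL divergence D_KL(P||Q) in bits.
1.9011 bits

D_KL(P||Q) = Σ P(x) log₂(P(x)/Q(x))

Computing term by term:
  P(1)·log₂(P(1)/Q(1)) = (7/20)·log₂((7/20)/(19/20)) = -0.50420
  P(2)·log₂(P(2)/Q(2)) = (13/20)·log₂((13/20)/(1/20)) = 2.40529

D_KL(P||Q) = -0.50420 + 2.40529 = 1.90109 ≈ 1.9011 bits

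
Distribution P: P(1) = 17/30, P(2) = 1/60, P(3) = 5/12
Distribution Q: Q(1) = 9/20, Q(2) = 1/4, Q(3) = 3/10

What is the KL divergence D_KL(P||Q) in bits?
0.3208 bits

D_KL(P||Q) = Σ P(x) log₂(P(x)/Q(x))

Computing term by term:
  P(1)·log₂(P(1)/Q(1)) = (17/30)·log₂((17/30)/(9/20)) = 0.18846
  P(2)·log₂(P(2)/Q(2)) = (1/60)·log₂((1/60)/(1/4)) = -0.06511
  P(3)·log₂(P(3)/Q(3)) = (5/12)·log₂((5/12)/(3/10)) = 0.19747

D_KL(P||Q) = 0.18846 - 0.06511 + 0.19747 = 0.32082 ≈ 0.3208 bits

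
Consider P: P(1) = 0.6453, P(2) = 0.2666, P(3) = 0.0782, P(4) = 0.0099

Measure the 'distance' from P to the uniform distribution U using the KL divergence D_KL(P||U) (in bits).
0.7303 bits

U(i) = 1/4 for all i

D_KL(P||U) = Σ P(x) log₂(P(x) / (1/4))
           = Σ P(x) log₂(P(x)) + log₂(4)
           = log₂(4) - H(P)

H(P) = -Σ P(x) log₂(P(x)):
  -P(1)·log₂(P(1)) = -(0.6453)·log₂(0.6453) = 0.40780
  -P(2)·log₂(P(2)) = -(0.2666)·log₂(0.2666) = 0.50847
  -P(3)·log₂(P(3)) = -(0.0782)·log₂(0.0782) = 0.28752
  -P(4)·log₂(P(4)) = -(0.0099)·log₂(0.0099) = 0.06592
H(P) = 0.40780 + 0.50847 + 0.28752 + 0.06592 = 1.26971 bits

log₂(4) = 2.00000 bits

D_KL(P||U) = 2.00000 - 1.26971 = 0.73029 ≈ 0.7303 bits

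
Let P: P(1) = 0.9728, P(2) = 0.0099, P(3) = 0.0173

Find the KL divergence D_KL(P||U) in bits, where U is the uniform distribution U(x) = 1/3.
1.3791 bits

U(i) = 1/3 for all i

D_KL(P||U) = Σ P(x) log₂(P(x) / (1/3))
           = Σ P(x) log₂(P(x)) + log₂(3)
           = log₂(3) - H(P)

H(P) = -Σ P(x) log₂(P(x)):
  -P(1)·log₂(P(1)) = -(0.9728)·log₂(0.9728) = 0.03870
  -P(2)·log₂(P(2)) = -(0.0099)·log₂(0.0099) = 0.06592
  -P(3)·log₂(P(3)) = -(0.0173)·log₂(0.0173) = 0.10126
H(P) = 0.03870 + 0.06592 + 0.10126 = 0.20588 bits

log₂(3) = 1.58496 bits

D_KL(P||U) = 1.58496 - 0.20588 = 1.37908 ≈ 1.3791 bits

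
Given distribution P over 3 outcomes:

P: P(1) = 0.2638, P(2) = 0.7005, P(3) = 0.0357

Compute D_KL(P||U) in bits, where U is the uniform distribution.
0.5464 bits

U(i) = 1/3 for all i

D_KL(P||U) = Σ P(x) log₂(P(x) / (1/3))
           = Σ P(x) log₂(P(x)) + log₂(3)
           = log₂(3) - H(P)

H(P) = -Σ P(x) log₂(P(x)):
  -P(1)·log₂(P(1)) = -(0.2638)·log₂(0.2638) = 0.50715
  -P(2)·log₂(P(2)) = -(0.7005)·log₂(0.7005) = 0.35974
  -P(3)·log₂(P(3)) = -(0.0357)·log₂(0.0357) = 0.17164
H(P) = 0.50715 + 0.35974 + 0.17164 = 1.03853 bits

log₂(3) = 1.58496 bits

D_KL(P||U) = 1.58496 - 1.03853 = 0.54643 ≈ 0.5464 bits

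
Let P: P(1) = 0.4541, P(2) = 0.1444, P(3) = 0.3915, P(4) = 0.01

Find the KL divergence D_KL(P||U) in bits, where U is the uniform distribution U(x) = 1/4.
0.4836 bits

U(i) = 1/4 for all i

D_KL(P||U) = Σ P(x) log₂(P(x) / (1/4))
           = Σ P(x) log₂(P(x)) + log₂(4)
           = log₂(4) - H(P)

H(P) = -Σ P(x) log₂(P(x)):
  -P(1)·log₂(P(1)) = -(0.4541)·log₂(0.4541) = 0.51718
  -P(2)·log₂(P(2)) = -(0.1444)·log₂(0.1444) = 0.40314
  -P(3)·log₂(P(3)) = -(0.3915)·log₂(0.3915) = 0.52967
  -P(4)·log₂(P(4)) = -(0.01)·log₂(0.01) = 0.06644
H(P) = 0.51718 + 0.40314 + 0.52967 + 0.06644 = 1.51643 bits

log₂(4) = 2.00000 bits

D_KL(P||U) = 2.00000 - 1.51643 = 0.48357 ≈ 0.4836 bits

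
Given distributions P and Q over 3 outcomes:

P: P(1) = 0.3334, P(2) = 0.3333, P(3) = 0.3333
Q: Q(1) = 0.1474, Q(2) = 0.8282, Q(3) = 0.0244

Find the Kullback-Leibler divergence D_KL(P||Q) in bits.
1.2121 bits

D_KL(P||Q) = Σ P(x) log₂(P(x)/Q(x))

Computing term by term:
  P(1)·log₂(P(1)/Q(1)) = 0.3334·log₂(0.3334/0.1474) = 0.39258
  P(2)·log₂(P(2)/Q(2)) = 0.3333·log₂(0.3333/0.8282) = -0.43768
  P(3)·log₂(P(3)/Q(3)) = 0.3333·log₂(0.3333/0.0244) = 1.25716

D_KL(P||Q) = 0.39258 - 0.43768 + 1.25716 = 1.21206 ≈ 1.2121 bits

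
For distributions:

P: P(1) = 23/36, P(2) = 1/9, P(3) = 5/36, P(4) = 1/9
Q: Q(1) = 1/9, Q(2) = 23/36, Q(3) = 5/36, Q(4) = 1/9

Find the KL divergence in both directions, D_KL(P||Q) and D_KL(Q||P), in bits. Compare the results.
D_KL(P||Q) = 1.3319 bits, D_KL(Q||P) = 1.3319 bits. The two directions give exactly the same value for this pair.

D_KL(P||Q) = Σ P(x) log₂(P(x)/Q(x))

Computing term by term:
  P(1)·log₂(P(1)/Q(1)) = (23/36)·log₂((23/36)/(1/9)) = 1.61228
  P(2)·log₂(P(2)/Q(2)) = (1/9)·log₂((1/9)/(23/36)) = -0.28040
  P(3)·log₂(P(3)/Q(3)) = (5/36)·log₂((5/36)/(5/36)) = 0.00000
  P(4)·log₂(P(4)/Q(4)) = (1/9)·log₂((1/9)/(1/9)) = 0.00000

D_KL(P||Q) = 1.61228 - 0.28040 + 0.00000 + 0.00000 = 1.33188 ≈ 1.3319 bits

D_KL(Q||P) = Σ Q(x) log₂(Q(x)/P(x))

Computing term by term:
  Q(1)·log₂(Q(1)/P(1)) = (1/9)·log₂((1/9)/(23/36)) = -0.28040
  Q(2)·log₂(Q(2)/P(2)) = (23/36)·log₂((23/36)/(1/9)) = 1.61228
  Q(3)·log₂(Q(3)/P(3)) = (5/36)·log₂((5/36)/(5/36)) = 0.00000
  Q(4)·log₂(Q(4)/P(4)) = (1/9)·log₂((1/9)/(1/9)) = 0.00000

D_KL(Q||P) = -0.28040 + 1.61228 + 0.00000 + 0.00000 = 1.33188 ≈ 1.3319 bits

These ARE equal here. Q is P with outcomes relabeled (Q(1) = P(2), Q(2) = P(1)) by a relabeling that is its own inverse, so the two sums contain exactly the same terms in a different order. This is a special case — KL divergence is not symmetric in general: D_KL(P||Q) ≠ D_KL(Q||P) for most P, Q.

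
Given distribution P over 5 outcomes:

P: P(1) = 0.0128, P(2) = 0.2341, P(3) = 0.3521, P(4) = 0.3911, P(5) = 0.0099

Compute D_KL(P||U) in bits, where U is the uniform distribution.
0.6252 bits

U(i) = 1/5 for all i

D_KL(P||U) = Σ P(x) log₂(P(x) / (1/5))
           = Σ P(x) log₂(P(x)) + log₂(5)
           = log₂(5) - H(P)

H(P) = -Σ P(x) log₂(P(x)):
  -P(1)·log₂(P(1)) = -(0.0128)·log₂(0.0128) = 0.08048
  -P(2)·log₂(P(2)) = -(0.2341)·log₂(0.2341) = 0.49039
  -P(3)·log₂(P(3)) = -(0.3521)·log₂(0.3521) = 0.53024
  -P(4)·log₂(P(4)) = -(0.3911)·log₂(0.3911) = 0.52970
  -P(5)·log₂(P(5)) = -(0.0099)·log₂(0.0099) = 0.06592
H(P) = 0.08048 + 0.49039 + 0.53024 + 0.52970 + 0.06592 = 1.69673 bits

log₂(5) = 2.32193 bits

D_KL(P||U) = 2.32193 - 1.69673 = 0.62520 ≈ 0.6252 bits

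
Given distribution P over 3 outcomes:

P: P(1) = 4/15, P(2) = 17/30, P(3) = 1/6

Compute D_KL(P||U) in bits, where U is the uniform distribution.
0.1813 bits

U(i) = 1/3 for all i

D_KL(P||U) = Σ P(x) log₂(P(x) / (1/3))
           = Σ P(x) log₂(P(x)) + log₂(3)
           = log₂(3) - H(P)

H(P) = -Σ P(x) log₂(P(x)):
  -P(1)·log₂(P(1)) = -(4/15)·log₂(4/15) = 0.50850
  -P(2)·log₂(P(2)) = -(17/30)·log₂(17/30) = 0.46434
  -P(3)·log₂(P(3)) = -(1/6)·log₂(1/6) = 0.43083
H(P) = 0.50850 + 0.46434 + 0.43083 = 1.40367 bits

log₂(3) = 1.58496 bits

D_KL(P||U) = 1.58496 - 1.40367 = 0.18129 ≈ 0.1813 bits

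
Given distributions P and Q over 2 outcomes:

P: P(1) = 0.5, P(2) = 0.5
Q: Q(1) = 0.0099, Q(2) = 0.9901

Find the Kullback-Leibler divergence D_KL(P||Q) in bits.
2.3364 bits

D_KL(P||Q) = Σ P(x) log₂(P(x)/Q(x))

Computing term by term:
  P(1)·log₂(P(1)/Q(1)) = 0.5·log₂(0.5/0.0099) = 2.82918
  P(2)·log₂(P(2)/Q(2)) = 0.5·log₂(0.5/0.9901) = -0.49282

D_KL(P||Q) = 2.82918 - 0.49282 = 2.33636 ≈ 2.3364 bits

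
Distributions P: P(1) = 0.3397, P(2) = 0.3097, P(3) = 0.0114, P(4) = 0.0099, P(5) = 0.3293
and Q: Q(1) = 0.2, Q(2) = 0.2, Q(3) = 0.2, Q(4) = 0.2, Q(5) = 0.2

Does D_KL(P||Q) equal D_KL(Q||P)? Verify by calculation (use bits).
D_KL(P||Q) = 0.6019 bits, D_KL(Q||P) = 1.2710 bits. No — D_KL(P||Q) ≠ D_KL(Q||P) for this pair.

D_KL(P||Q) = Σ P(x) log₂(P(x)/Q(x))

Computing term by term:
  P(1)·log₂(P(1)/Q(1)) = 0.3397·log₂(0.3397/0.2) = 0.25962
  P(2)·log₂(P(2)/Q(2)) = 0.3097·log₂(0.3097/0.2) = 0.19538
  P(3)·log₂(P(3)/Q(3)) = 0.0114·log₂(0.0114/0.2) = -0.04711
  P(4)·log₂(P(4)/Q(4)) = 0.0099·log₂(0.0099/0.2) = -0.04293
  P(5)·log₂(P(5)/Q(5)) = 0.3293·log₂(0.3293/0.2) = 0.23690

D_KL(P||Q) = 0.25962 + 0.19538 - 0.04711 - 0.04293 + 0.23690 = 0.60186 ≈ 0.6019 bits

D_KL(Q||P) = Σ Q(x) log₂(Q(x)/P(x))

Computing term by term:
  Q(1)·log₂(Q(1)/P(1)) = 0.2·log₂(0.2/0.3397) = -0.15285
  Q(2)·log₂(Q(2)/P(2)) = 0.2·log₂(0.2/0.3097) = -0.12617
  Q(3)·log₂(Q(3)/P(3)) = 0.2·log₂(0.2/0.0114) = 0.82658
  Q(4)·log₂(Q(4)/P(4)) = 0.2·log₂(0.2/0.0099) = 0.86729
  Q(5)·log₂(Q(5)/P(5)) = 0.2·log₂(0.2/0.3293) = -0.14388

D_KL(Q||P) = -0.15285 - 0.12617 + 0.82658 + 0.86729 - 0.14388 = 1.27097 ≈ 1.2710 bits

These are NOT equal (difference: 0.6691 bits). KL divergence is asymmetric: D_KL(P||Q) ≠ D_KL(Q||P) in general.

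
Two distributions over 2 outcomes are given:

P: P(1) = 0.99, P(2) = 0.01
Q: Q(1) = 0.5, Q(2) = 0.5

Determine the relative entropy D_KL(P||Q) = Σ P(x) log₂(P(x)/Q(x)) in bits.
0.9192 bits

D_KL(P||Q) = Σ P(x) log₂(P(x)/Q(x))

Computing term by term:
  P(1)·log₂(P(1)/Q(1)) = 0.99·log₂(0.99/0.5) = 0.97565
  P(2)·log₂(P(2)/Q(2)) = 0.01·log₂(0.01/0.5) = -0.05644

D_KL(P||Q) = 0.97565 - 0.05644 = 0.91921 ≈ 0.9192 bits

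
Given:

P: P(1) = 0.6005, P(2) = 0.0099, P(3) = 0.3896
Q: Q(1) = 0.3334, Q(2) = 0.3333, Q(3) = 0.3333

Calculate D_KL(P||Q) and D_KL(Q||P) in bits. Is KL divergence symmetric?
D_KL(P||Q) = 0.5473 bits, D_KL(Q||P) = 1.3328 bits. No, KL divergence is not symmetric.

D_KL(P||Q) = Σ P(x) log₂(P(x)/Q(x))

Computing term by term:
  P(1)·log₂(P(1)/Q(1)) = 0.6005·log₂(0.6005/0.3334) = 0.50977
  P(2)·log₂(P(2)/Q(2)) = 0.0099·log₂(0.0099/0.3333) = -0.05023
  P(3)·log₂(P(3)/Q(3)) = 0.3896·log₂(0.3896/0.3333) = 0.08773

D_KL(P||Q) = 0.50977 - 0.05023 + 0.08773 = 0.54727 ≈ 0.5473 bits

D_KL(Q||P) = Σ Q(x) log₂(Q(x)/P(x))

Computing term by term:
  Q(1)·log₂(Q(1)/P(1)) = 0.3334·log₂(0.3334/0.6005) = -0.28303
  Q(2)·log₂(Q(2)/P(2)) = 0.3333·log₂(0.3333/0.0099) = 1.69091
  Q(3)·log₂(Q(3)/P(3)) = 0.3333·log₂(0.3333/0.3896) = -0.07505

D_KL(Q||P) = -0.28303 + 1.69091 - 0.07505 = 1.33283 ≈ 1.3328 bits

These are NOT equal (difference: 0.7855 bits). KL divergence is asymmetric: D_KL(P||Q) ≠ D_KL(Q||P) in general.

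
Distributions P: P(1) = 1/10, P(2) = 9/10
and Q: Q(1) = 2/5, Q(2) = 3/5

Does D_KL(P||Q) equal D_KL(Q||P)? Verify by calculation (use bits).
D_KL(P||Q) = 0.3265 bits, D_KL(Q||P) = 0.4490 bits. No — D_KL(P||Q) ≠ D_KL(Q||P) for this pair.

D_KL(P||Q) = Σ P(x) log₂(P(x)/Q(x))

Computing term by term:
  P(1)·log₂(P(1)/Q(1)) = (1/10)·log₂((1/10)/(2/5)) = -0.20000
  P(2)·log₂(P(2)/Q(2)) = (9/10)·log₂((9/10)/(3/5)) = 0.52647

D_KL(P||Q) = -0.20000 + 0.52647 = 0.32647 ≈ 0.3265 bits

D_KL(Q||P) = Σ Q(x) log₂(Q(x)/P(x))

Computing term by term:
  Q(1)·log₂(Q(1)/P(1)) = (2/5)·log₂((2/5)/(1/10)) = 0.80000
  Q(2)·log₂(Q(2)/P(2)) = (3/5)·log₂((3/5)/(9/10)) = -0.35098

D_KL(Q||P) = 0.80000 - 0.35098 = 0.44902 ≈ 0.4490 bits

These are NOT equal (difference: 0.1225 bits). KL divergence is asymmetric: D_KL(P||Q) ≠ D_KL(Q||P) in general.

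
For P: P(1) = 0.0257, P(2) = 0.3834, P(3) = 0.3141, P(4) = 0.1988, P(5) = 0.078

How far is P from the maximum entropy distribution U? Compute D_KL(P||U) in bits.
0.3807 bits

U(i) = 1/5 for all i

D_KL(P||U) = Σ P(x) log₂(P(x) / (1/5))
           = Σ P(x) log₂(P(x)) + log₂(5)
           = log₂(5) - H(P)

H(P) = -Σ P(x) log₂(P(x)):
  -P(1)·log₂(P(1)) = -(0.0257)·log₂(0.0257) = 0.13575
  -P(2)·log₂(P(2)) = -(0.3834)·log₂(0.3834) = 0.53027
  -P(3)·log₂(P(3)) = -(0.3141)·log₂(0.3141) = 0.52477
  -P(4)·log₂(P(4)) = -(0.1988)·log₂(0.1988) = 0.46333
  -P(5)·log₂(P(5)) = -(0.078)·log₂(0.078) = 0.28707
H(P) = 0.13575 + 0.53027 + 0.52477 + 0.46333 + 0.28707 = 1.94119 bits

log₂(5) = 2.32193 bits

D_KL(P||U) = 2.32193 - 1.94119 = 0.38074 ≈ 0.3807 bits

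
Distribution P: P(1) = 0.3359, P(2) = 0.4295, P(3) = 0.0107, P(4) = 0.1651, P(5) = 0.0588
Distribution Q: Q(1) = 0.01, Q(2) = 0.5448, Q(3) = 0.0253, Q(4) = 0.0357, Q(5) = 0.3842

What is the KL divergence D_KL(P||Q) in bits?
1.7479 bits

D_KL(P||Q) = Σ P(x) log₂(P(x)/Q(x))

Computing term by term:
  P(1)·log₂(P(1)/Q(1)) = 0.3359·log₂(0.3359/0.01) = 1.70300
  P(2)·log₂(P(2)/Q(2)) = 0.4295·log₂(0.4295/0.5448) = -0.14735
  P(3)·log₂(P(3)/Q(3)) = 0.0107·log₂(0.0107/0.0253) = -0.01328
  P(4)·log₂(P(4)/Q(4)) = 0.1651·log₂(0.1651/0.0357) = 0.36476
  P(5)·log₂(P(5)/Q(5)) = 0.0588·log₂(0.0588/0.3842) = -0.15923

D_KL(P||Q) = 1.70300 - 0.14735 - 0.01328 + 0.36476 - 0.15923 = 1.74790 ≈ 1.7479 bits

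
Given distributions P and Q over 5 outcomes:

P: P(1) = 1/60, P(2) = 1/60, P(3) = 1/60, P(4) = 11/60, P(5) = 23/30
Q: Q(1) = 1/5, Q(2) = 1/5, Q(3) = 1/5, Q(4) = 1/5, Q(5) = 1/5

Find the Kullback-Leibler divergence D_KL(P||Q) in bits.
1.2840 bits

D_KL(P||Q) = Σ P(x) log₂(P(x)/Q(x))

Computing term by term:
  P(1)·log₂(P(1)/Q(1)) = (1/60)·log₂((1/60)/(1/5)) = -0.05975
  P(2)·log₂(P(2)/Q(2)) = (1/60)·log₂((1/60)/(1/5)) = -0.05975
  P(3)·log₂(P(3)/Q(3)) = (1/60)·log₂((1/60)/(1/5)) = -0.05975
  P(4)·log₂(P(4)/Q(4)) = (11/60)·log₂((11/60)/(1/5)) = -0.02301
  P(5)·log₂(P(5)/Q(5)) = (23/30)·log₂((23/30)/(1/5)) = 1.48626

D_KL(P||Q) = -0.05975 - 0.05975 - 0.05975 - 0.02301 + 1.48626 = 1.28400 ≈ 1.2840 bits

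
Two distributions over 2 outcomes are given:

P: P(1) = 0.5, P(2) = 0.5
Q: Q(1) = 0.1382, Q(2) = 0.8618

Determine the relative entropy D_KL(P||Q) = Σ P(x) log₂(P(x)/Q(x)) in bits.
0.5349 bits

D_KL(P||Q) = Σ P(x) log₂(P(x)/Q(x))

Computing term by term:
  P(1)·log₂(P(1)/Q(1)) = 0.5·log₂(0.5/0.1382) = 0.92759
  P(2)·log₂(P(2)/Q(2)) = 0.5·log₂(0.5/0.8618) = -0.39271

D_KL(P||Q) = 0.92759 - 0.39271 = 0.53488 ≈ 0.5349 bits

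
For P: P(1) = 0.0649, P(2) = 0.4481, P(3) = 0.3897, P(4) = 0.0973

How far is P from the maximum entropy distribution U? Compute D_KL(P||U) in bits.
0.3681 bits

U(i) = 1/4 for all i

D_KL(P||U) = Σ P(x) log₂(P(x) / (1/4))
           = Σ P(x) log₂(P(x)) + log₂(4)
           = log₂(4) - H(P)

H(P) = -Σ P(x) log₂(P(x)):
  -P(1)·log₂(P(1)) = -(0.0649)·log₂(0.0649) = 0.25607
  -P(2)·log₂(P(2)) = -(0.4481)·log₂(0.4481) = 0.51895
  -P(3)·log₂(P(3)) = -(0.3897)·log₂(0.3897) = 0.52982
  -P(4)·log₂(P(4)) = -(0.0973)·log₂(0.0973) = 0.32707
H(P) = 0.25607 + 0.51895 + 0.52982 + 0.32707 = 1.63191 bits

log₂(4) = 2.00000 bits

D_KL(P||U) = 2.00000 - 1.63191 = 0.36809 ≈ 0.3681 bits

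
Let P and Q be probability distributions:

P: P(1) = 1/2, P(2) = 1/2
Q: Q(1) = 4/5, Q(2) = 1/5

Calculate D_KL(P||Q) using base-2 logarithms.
0.3219 bits

D_KL(P||Q) = Σ P(x) log₂(P(x)/Q(x))

Computing term by term:
  P(1)·log₂(P(1)/Q(1)) = (1/2)·log₂((1/2)/(4/5)) = -0.33904
  P(2)·log₂(P(2)/Q(2)) = (1/2)·log₂((1/2)/(1/5)) = 0.66096

D_KL(P||Q) = -0.33904 + 0.66096 = 0.32192 ≈ 0.3219 bits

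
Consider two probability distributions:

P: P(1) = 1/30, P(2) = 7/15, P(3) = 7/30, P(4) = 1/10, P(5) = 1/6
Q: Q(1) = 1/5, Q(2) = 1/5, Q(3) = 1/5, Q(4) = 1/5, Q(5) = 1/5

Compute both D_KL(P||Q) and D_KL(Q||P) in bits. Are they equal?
D_KL(P||Q) = 0.3923 bits, D_KL(Q||P) = 0.4806 bits. No, they are not equal.

D_KL(P||Q) = Σ P(x) log₂(P(x)/Q(x))

Computing term by term:
  P(1)·log₂(P(1)/Q(1)) = (1/30)·log₂((1/30)/(1/5)) = -0.08617
  P(2)·log₂(P(2)/Q(2)) = (7/15)·log₂((7/15)/(1/5)) = 0.57045
  P(3)·log₂(P(3)/Q(3)) = (7/30)·log₂((7/30)/(1/5)) = 0.05189
  P(4)·log₂(P(4)/Q(4)) = (1/10)·log₂((1/10)/(1/5)) = -0.10000
  P(5)·log₂(P(5)/Q(5)) = (1/6)·log₂((1/6)/(1/5)) = -0.04384

D_KL(P||Q) = -0.08617 + 0.57045 + 0.05189 - 0.10000 - 0.04384 = 0.39233 ≈ 0.3923 bits

D_KL(Q||P) = Σ Q(x) log₂(Q(x)/P(x))

Computing term by term:
  Q(1)·log₂(Q(1)/P(1)) = (1/5)·log₂((1/5)/(1/30)) = 0.51699
  Q(2)·log₂(Q(2)/P(2)) = (1/5)·log₂((1/5)/(7/15)) = -0.24448
  Q(3)·log₂(Q(3)/P(3)) = (1/5)·log₂((1/5)/(7/30)) = -0.04448
  Q(4)·log₂(Q(4)/P(4)) = (1/5)·log₂((1/5)/(1/10)) = 0.20000
  Q(5)·log₂(Q(5)/P(5)) = (1/5)·log₂((1/5)/(1/6)) = 0.05261

D_KL(Q||P) = 0.51699 - 0.24448 - 0.04448 + 0.20000 + 0.05261 = 0.48064 ≈ 0.4806 bits

These are NOT equal (difference: 0.0883 bits). KL divergence is asymmetric: D_KL(P||Q) ≠ D_KL(Q||P) in general.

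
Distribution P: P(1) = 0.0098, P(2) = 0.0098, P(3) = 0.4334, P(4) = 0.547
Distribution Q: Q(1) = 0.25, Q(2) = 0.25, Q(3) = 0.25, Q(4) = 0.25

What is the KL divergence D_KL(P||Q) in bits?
0.8703 bits

D_KL(P||Q) = Σ P(x) log₂(P(x)/Q(x))

Computing term by term:
  P(1)·log₂(P(1)/Q(1)) = 0.0098·log₂(0.0098/0.25) = -0.04580
  P(2)·log₂(P(2)/Q(2)) = 0.0098·log₂(0.0098/0.25) = -0.04580
  P(3)·log₂(P(3)/Q(3)) = 0.4334·log₂(0.4334/0.25) = 0.34402
  P(4)·log₂(P(4)/Q(4)) = 0.547·log₂(0.547/0.25) = 0.61790

D_KL(P||Q) = -0.04580 - 0.04580 + 0.34402 + 0.61790 = 0.87032 ≈ 0.8703 bits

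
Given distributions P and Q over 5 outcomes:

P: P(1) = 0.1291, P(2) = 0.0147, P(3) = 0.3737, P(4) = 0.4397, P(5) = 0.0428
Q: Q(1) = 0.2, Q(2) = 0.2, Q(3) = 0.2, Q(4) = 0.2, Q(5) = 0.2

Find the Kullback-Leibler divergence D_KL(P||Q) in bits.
0.6047 bits

D_KL(P||Q) = Σ P(x) log₂(P(x)/Q(x))

Computing term by term:
  P(1)·log₂(P(1)/Q(1)) = 0.1291·log₂(0.1291/0.2) = -0.08153
  P(2)·log₂(P(2)/Q(2)) = 0.0147·log₂(0.0147/0.2) = -0.05536
  P(3)·log₂(P(3)/Q(3)) = 0.3737·log₂(0.3737/0.2) = 0.33703
  P(4)·log₂(P(4)/Q(4)) = 0.4397·log₂(0.4397/0.2) = 0.49973
  P(5)·log₂(P(5)/Q(5)) = 0.0428·log₂(0.0428/0.2) = -0.09520

D_KL(P||Q) = -0.08153 - 0.05536 + 0.33703 + 0.49973 - 0.09520 = 0.60467 ≈ 0.6047 bits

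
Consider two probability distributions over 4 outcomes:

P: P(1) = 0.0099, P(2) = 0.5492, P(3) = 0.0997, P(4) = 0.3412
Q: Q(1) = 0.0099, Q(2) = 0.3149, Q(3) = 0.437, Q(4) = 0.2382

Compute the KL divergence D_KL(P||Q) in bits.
0.4050 bits

D_KL(P||Q) = Σ P(x) log₂(P(x)/Q(x))

Computing term by term:
  P(1)·log₂(P(1)/Q(1)) = 0.0099·log₂(0.0099/0.0099) = 0.00000
  P(2)·log₂(P(2)/Q(2)) = 0.5492·log₂(0.5492/0.3149) = 0.44070
  P(3)·log₂(P(3)/Q(3)) = 0.0997·log₂(0.0997/0.437) = -0.21256
  P(4)·log₂(P(4)/Q(4)) = 0.3412·log₂(0.3412/0.2382) = 0.17689

D_KL(P||Q) = 0.00000 + 0.44070 - 0.21256 + 0.17689 = 0.40503 ≈ 0.4050 bits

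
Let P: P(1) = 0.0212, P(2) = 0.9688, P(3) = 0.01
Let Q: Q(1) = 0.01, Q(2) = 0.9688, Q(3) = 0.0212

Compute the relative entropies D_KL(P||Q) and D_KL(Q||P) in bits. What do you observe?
D_KL(P||Q) = 0.0121 bits, D_KL(Q||P) = 0.0121 bits. The two directions give the same value here, because Q is a self-inverse relabeling of P; in general KL divergence is asymmetric.

D_KL(P||Q) = Σ P(x) log₂(P(x)/Q(x))

Computing term by term:
  P(1)·log₂(P(1)/Q(1)) = 0.0212·log₂(0.0212/0.01) = 0.02298
  P(2)·log₂(P(2)/Q(2)) = 0.9688·log₂(0.9688/0.9688) = 0.00000
  P(3)·log₂(P(3)/Q(3)) = 0.01·log₂(0.01/0.0212) = -0.01084

D_KL(P||Q) = 0.02298 + 0.00000 - 0.01084 = 0.01214 ≈ 0.0121 bits

D_KL(Q||P) = Σ Q(x) log₂(Q(x)/P(x))

Computing term by term:
  Q(1)·log₂(Q(1)/P(1)) = 0.01·log₂(0.01/0.0212) = -0.01084
  Q(2)·log₂(Q(2)/P(2)) = 0.9688·log₂(0.9688/0.9688) = 0.00000
  Q(3)·log₂(Q(3)/P(3)) = 0.0212·log₂(0.0212/0.01) = 0.02298

D_KL(Q||P) = -0.01084 + 0.00000 + 0.02298 = 0.01214 ≈ 0.0121 bits

These ARE equal here. Q is P with outcomes relabeled (Q(1) = P(3), Q(3) = P(1)) by a relabeling that is its own inverse, so the two sums contain exactly the same terms in a different order. This is a special case — KL divergence is not symmetric in general: D_KL(P||Q) ≠ D_KL(Q||P) for most P, Q.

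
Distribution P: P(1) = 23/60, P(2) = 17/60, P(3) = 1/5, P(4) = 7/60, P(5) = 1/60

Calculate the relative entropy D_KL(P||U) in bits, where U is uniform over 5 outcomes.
0.3517 bits

U(i) = 1/5 for all i

D_KL(P||U) = Σ P(x) log₂(P(x) / (1/5))
           = Σ P(x) log₂(P(x)) + log₂(5)
           = log₂(5) - H(P)

H(P) = -Σ P(x) log₂(P(x)):
  -P(1)·log₂(P(1)) = -(23/60)·log₂(23/60) = 0.53028
  -P(2)·log₂(P(2)) = -(17/60)·log₂(17/60) = 0.51550
  -P(3)·log₂(P(3)) = -(1/5)·log₂(1/5) = 0.46439
  -P(4)·log₂(P(4)) = -(7/60)·log₂(7/60) = 0.36161
  -P(5)·log₂(P(5)) = -(1/60)·log₂(1/60) = 0.09845
H(P) = 0.53028 + 0.51550 + 0.46439 + 0.36161 + 0.09845 = 1.97023 bits

log₂(5) = 2.32193 bits

D_KL(P||U) = 2.32193 - 1.97023 = 0.35170 ≈ 0.3517 bits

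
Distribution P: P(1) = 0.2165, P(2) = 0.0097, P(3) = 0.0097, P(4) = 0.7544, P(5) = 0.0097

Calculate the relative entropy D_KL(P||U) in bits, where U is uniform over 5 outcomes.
1.3426 bits

U(i) = 1/5 for all i

D_KL(P||U) = Σ P(x) log₂(P(x) / (1/5))
           = Σ P(x) log₂(P(x)) + log₂(5)
           = log₂(5) - H(P)

H(P) = -Σ P(x) log₂(P(x)):
  -P(1)·log₂(P(1)) = -(0.2165)·log₂(0.2165) = 0.47794
  -P(2)·log₂(P(2)) = -(0.0097)·log₂(0.0097) = 0.06487
  -P(3)·log₂(P(3)) = -(0.0097)·log₂(0.0097) = 0.06487
  -P(4)·log₂(P(4)) = -(0.7544)·log₂(0.7544) = 0.30674
  -P(5)·log₂(P(5)) = -(0.0097)·log₂(0.0097) = 0.06487
H(P) = 0.47794 + 0.06487 + 0.06487 + 0.30674 + 0.06487 = 0.97929 bits

log₂(5) = 2.32193 bits

D_KL(P||U) = 2.32193 - 0.97929 = 1.34264 ≈ 1.3426 bits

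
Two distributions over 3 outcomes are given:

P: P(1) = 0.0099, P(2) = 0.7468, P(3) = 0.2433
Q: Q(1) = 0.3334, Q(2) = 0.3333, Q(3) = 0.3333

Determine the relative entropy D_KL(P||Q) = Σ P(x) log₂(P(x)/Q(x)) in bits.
0.7085 bits

D_KL(P||Q) = Σ P(x) log₂(P(x)/Q(x))

Computing term by term:
  P(1)·log₂(P(1)/Q(1)) = 0.0099·log₂(0.0099/0.3334) = -0.05023
  P(2)·log₂(P(2)/Q(2)) = 0.7468·log₂(0.7468/0.3333) = 0.86920
  P(3)·log₂(P(3)/Q(3)) = 0.2433·log₂(0.2433/0.3333) = -0.11048

D_KL(P||Q) = -0.05023 + 0.86920 - 0.11048 = 0.70849 ≈ 0.7085 bits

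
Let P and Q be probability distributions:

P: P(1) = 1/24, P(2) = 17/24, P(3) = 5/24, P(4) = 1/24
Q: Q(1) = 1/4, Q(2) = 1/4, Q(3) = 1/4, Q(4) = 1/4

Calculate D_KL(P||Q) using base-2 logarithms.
0.7941 bits

D_KL(P||Q) = Σ P(x) log₂(P(x)/Q(x))

Computing term by term:
  P(1)·log₂(P(1)/Q(1)) = (1/24)·log₂((1/24)/(1/4)) = -0.10771
  P(2)·log₂(P(2)/Q(2)) = (17/24)·log₂((17/24)/(1/4)) = 1.06427
  P(3)·log₂(P(3)/Q(3)) = (5/24)·log₂((5/24)/(1/4)) = -0.05480
  P(4)·log₂(P(4)/Q(4)) = (1/24)·log₂((1/24)/(1/4)) = -0.10771

D_KL(P||Q) = -0.10771 + 1.06427 - 0.05480 - 0.10771 = 0.79405 ≈ 0.7941 bits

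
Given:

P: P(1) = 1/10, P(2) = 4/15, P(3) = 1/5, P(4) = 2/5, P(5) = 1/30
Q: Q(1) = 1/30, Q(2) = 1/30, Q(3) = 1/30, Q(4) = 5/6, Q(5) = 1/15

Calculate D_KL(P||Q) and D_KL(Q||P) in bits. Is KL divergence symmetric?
D_KL(P||Q) = 1.0186 bits, D_KL(Q||P) = 0.7101 bits. No, KL divergence is not symmetric.

D_KL(P||Q) = Σ P(x) log₂(P(x)/Q(x))

Computing term by term:
  P(1)·log₂(P(1)/Q(1)) = (1/10)·log₂((1/10)/(1/30)) = 0.15850
  P(2)·log₂(P(2)/Q(2)) = (4/15)·log₂((4/15)/(1/30)) = 0.80000
  P(3)·log₂(P(3)/Q(3)) = (1/5)·log₂((1/5)/(1/30)) = 0.51699
  P(4)·log₂(P(4)/Q(4)) = (2/5)·log₂((2/5)/(5/6)) = -0.42356
  P(5)·log₂(P(5)/Q(5)) = (1/30)·log₂((1/30)/(1/15)) = -0.03333

D_KL(P||Q) = 0.15850 + 0.80000 + 0.51699 - 0.42356 - 0.03333 = 1.01860 ≈ 1.0186 bits

D_KL(Q||P) = Σ Q(x) log₂(Q(x)/P(x))

Computing term by term:
  Q(1)·log₂(Q(1)/P(1)) = (1/30)·log₂((1/30)/(1/10)) = -0.05283
  Q(2)·log₂(Q(2)/P(2)) = (1/30)·log₂((1/30)/(4/15)) = -0.10000
  Q(3)·log₂(Q(3)/P(3)) = (1/30)·log₂((1/30)/(1/5)) = -0.08617
  Q(4)·log₂(Q(4)/P(4)) = (5/6)·log₂((5/6)/(2/5)) = 0.88241
  Q(5)·log₂(Q(5)/P(5)) = (1/15)·log₂((1/15)/(1/30)) = 0.06667

D_KL(Q||P) = -0.05283 - 0.10000 - 0.08617 + 0.88241 + 0.06667 = 0.71008 ≈ 0.7101 bits

These are NOT equal (difference: 0.3085 bits). KL divergence is asymmetric: D_KL(P||Q) ≠ D_KL(Q||P) in general.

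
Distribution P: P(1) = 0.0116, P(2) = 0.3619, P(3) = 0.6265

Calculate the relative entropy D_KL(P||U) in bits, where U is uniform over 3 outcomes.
0.5571 bits

U(i) = 1/3 for all i

D_KL(P||U) = Σ P(x) log₂(P(x) / (1/3))
           = Σ P(x) log₂(P(x)) + log₂(3)
           = log₂(3) - H(P)

H(P) = -Σ P(x) log₂(P(x)):
  -P(1)·log₂(P(1)) = -(0.0116)·log₂(0.0116) = 0.07458
  -P(2)·log₂(P(2)) = -(0.3619)·log₂(0.3619) = 0.53067
  -P(3)·log₂(P(3)) = -(0.6265)·log₂(0.6265) = 0.42265
H(P) = 0.07458 + 0.53067 + 0.42265 = 1.02790 bits

log₂(3) = 1.58496 bits

D_KL(P||U) = 1.58496 - 1.02790 = 0.55706 ≈ 0.5571 bits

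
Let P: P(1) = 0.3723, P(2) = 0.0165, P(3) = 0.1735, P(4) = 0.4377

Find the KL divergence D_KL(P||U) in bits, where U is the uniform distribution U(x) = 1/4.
0.4114 bits

U(i) = 1/4 for all i

D_KL(P||U) = Σ P(x) log₂(P(x) / (1/4))
           = Σ P(x) log₂(P(x)) + log₂(4)
           = log₂(4) - H(P)

H(P) = -Σ P(x) log₂(P(x)):
  -P(1)·log₂(P(1)) = -(0.3723)·log₂(0.3723) = 0.53070
  -P(2)·log₂(P(2)) = -(0.0165)·log₂(0.0165) = 0.09770
  -P(3)·log₂(P(3)) = -(0.1735)·log₂(0.1735) = 0.43843
  -P(4)·log₂(P(4)) = -(0.4377)·log₂(0.4377) = 0.52173
H(P) = 0.53070 + 0.09770 + 0.43843 + 0.52173 = 1.58856 bits

log₂(4) = 2.00000 bits

D_KL(P||U) = 2.00000 - 1.58856 = 0.41144 ≈ 0.4114 bits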